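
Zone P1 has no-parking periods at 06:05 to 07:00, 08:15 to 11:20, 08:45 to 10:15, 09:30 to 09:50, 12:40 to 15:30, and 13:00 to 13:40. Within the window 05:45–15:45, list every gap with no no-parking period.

After merging, the occupied span is 06:05–07:00, 08:15–11:20, 12:40–15:30.
Complement within 05:45–15:45: 05:45–06:05, 07:00–08:15, 11:20–12:40, 15:30–15:45.

05:45–06:05, 07:00–08:15, 11:20–12:40, 15:30–15:45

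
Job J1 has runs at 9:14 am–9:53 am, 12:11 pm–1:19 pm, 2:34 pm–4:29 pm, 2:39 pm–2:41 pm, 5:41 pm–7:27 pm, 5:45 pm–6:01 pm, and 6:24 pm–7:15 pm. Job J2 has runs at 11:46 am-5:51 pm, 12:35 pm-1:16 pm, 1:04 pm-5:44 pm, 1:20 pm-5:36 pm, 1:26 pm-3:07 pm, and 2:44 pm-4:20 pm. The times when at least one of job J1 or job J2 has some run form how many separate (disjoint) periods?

2

First set merges to 9:14 am–9:53 am, 12:11 pm–1:19 pm, 2:34 pm–4:29 pm, 5:41 pm–7:27 pm.
Second set merges to 11:46 am–5:51 pm.
A ∪ B = 9:14 am–9:53 am, 11:46 am–7:27 pm.
That is 2 disjoint pieces.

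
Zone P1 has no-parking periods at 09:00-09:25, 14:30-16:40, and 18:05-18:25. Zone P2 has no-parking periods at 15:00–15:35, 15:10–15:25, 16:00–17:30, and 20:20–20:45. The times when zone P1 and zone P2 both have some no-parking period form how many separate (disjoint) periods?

2

Second set merges to 15:00–15:35, 16:00–17:30, 20:20–20:45.
A ∩ B = 15:00–15:35, 16:00–16:40.
That is 2 disjoint pieces.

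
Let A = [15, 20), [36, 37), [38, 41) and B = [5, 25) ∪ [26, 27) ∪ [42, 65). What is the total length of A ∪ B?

A ∪ B = [5, 25), [26, 27), [36, 37), [38, 41), [42, 65).
Total: 20 + 1 + 1 + 3 + 23 = 48.

48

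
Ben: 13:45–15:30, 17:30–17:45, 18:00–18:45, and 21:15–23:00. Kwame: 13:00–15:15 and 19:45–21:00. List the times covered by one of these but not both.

A \ B = 15:15–15:30, 17:30–17:45, 18:00–18:45, 21:15–23:00.
B \ A = 13:00–13:45, 19:45–21:00.
Union of the two gives the symmetric difference.

13:00–13:45, 15:15–15:30, 17:30–17:45, 18:00–18:45, 19:45–21:00, 21:15–23:00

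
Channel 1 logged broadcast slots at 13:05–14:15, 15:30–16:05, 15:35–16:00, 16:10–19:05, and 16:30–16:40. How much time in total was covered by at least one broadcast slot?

4 h 40 min

Merged: 13:05-14:15, 15:30-16:05, 16:10-19:05.
Lengths: 1 h 10 min + 35 min + 2 h 55 min = 4 h 40 min.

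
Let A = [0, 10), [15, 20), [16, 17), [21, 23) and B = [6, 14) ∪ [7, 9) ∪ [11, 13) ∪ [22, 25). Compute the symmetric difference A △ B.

[0, 6) ∪ [10, 14) ∪ [15, 20) ∪ [21, 22) ∪ [23, 25)

Merge the first list: [0, 10), [15, 20), [21, 23).
Merge the second list: [6, 14), [22, 25).
A but not B: [0, 6), [15, 20), [21, 22).
B but not A: [10, 14), [23, 25).
Combining gives A △ B.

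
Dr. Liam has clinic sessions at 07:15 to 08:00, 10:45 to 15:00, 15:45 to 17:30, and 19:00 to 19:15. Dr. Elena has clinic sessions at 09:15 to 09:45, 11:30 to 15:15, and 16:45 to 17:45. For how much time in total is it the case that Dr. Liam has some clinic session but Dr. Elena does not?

A \ B = 07:15-08:00, 10:45-11:30, 15:45-16:45, 19:00-19:15.
Total: 45 min + 45 min + 1 h + 15 min = 2 h 45 min.

2 h 45 min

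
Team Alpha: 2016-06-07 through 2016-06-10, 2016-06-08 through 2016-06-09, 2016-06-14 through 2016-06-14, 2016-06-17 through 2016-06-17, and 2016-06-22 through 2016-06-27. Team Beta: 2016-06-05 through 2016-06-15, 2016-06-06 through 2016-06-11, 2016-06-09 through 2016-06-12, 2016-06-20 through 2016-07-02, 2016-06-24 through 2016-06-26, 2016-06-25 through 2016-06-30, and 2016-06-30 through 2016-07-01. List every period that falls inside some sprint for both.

Merge the first list: 2016-06-07 through 2016-06-10, 2016-06-14 through 2016-06-14, 2016-06-17 through 2016-06-17, 2016-06-22 through 2016-06-27.
Merge the second list: 2016-06-05 through 2016-06-15, 2016-06-20 through 2016-07-02.
2016-06-07 through 2016-06-10 ∩ B → 2016-06-07 through 2016-06-10.
2016-06-14 through 2016-06-14 ∩ B → 2016-06-14 through 2016-06-14.
2016-06-17 through 2016-06-17 meets no B interval.
2016-06-22 through 2016-06-27 ∩ B → 2016-06-22 through 2016-06-27.

2016-06-07 through 2016-06-10, 2016-06-14 through 2016-06-14, 2016-06-22 through 2016-06-27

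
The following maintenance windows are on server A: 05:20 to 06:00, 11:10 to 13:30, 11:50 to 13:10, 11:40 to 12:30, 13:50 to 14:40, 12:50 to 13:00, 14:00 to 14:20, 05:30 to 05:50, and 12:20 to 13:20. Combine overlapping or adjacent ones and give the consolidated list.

05:20–06:00, 11:10–13:30, 13:50–14:40

Sort by start: 05:20–06:00, 05:30–05:50, 11:10–13:30, 11:40–12:30, 11:50–13:10, 12:20–13:20, 12:50–13:00, 13:50–14:40, 14:00–14:20.
05:30–05:50 overlaps/touches 05:20–06:00 → extend to 05:20–06:00.
11:10–13:30 is disjoint → start new block.
11:40–12:30 overlaps/touches 11:10–13:30 → extend to 11:10–13:30.
11:50–13:10 overlaps/touches 11:10–13:30 → extend to 11:10–13:30.
12:20–13:20 overlaps/touches 11:10–13:30 → extend to 11:10–13:30.
12:50–13:00 overlaps/touches 11:10–13:30 → extend to 11:10–13:30.
13:50–14:40 is disjoint → start new block.
14:00–14:20 overlaps/touches 13:50–14:40 → extend to 13:50–14:40.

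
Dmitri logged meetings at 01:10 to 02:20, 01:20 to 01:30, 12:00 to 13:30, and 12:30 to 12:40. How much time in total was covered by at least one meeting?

2 h 40 min

Merged: 01:10–02:20, 12:00–13:30.
Lengths: 1 h 10 min + 1 h 30 min = 2 h 40 min.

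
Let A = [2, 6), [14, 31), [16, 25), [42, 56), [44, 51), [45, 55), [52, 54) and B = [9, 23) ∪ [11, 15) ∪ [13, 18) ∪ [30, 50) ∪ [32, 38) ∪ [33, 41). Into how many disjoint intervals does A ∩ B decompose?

A, merged: [2, 6), [14, 31), [42, 56).
B, merged: [9, 23), [30, 50).
A ∩ B = [14, 23), [30, 31), [42, 50).
That is 3 disjoint pieces.

3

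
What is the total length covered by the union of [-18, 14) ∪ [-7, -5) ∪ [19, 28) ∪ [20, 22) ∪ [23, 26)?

Merged: [-18, 14), [19, 28).
Lengths: 32 + 9 = 41.

41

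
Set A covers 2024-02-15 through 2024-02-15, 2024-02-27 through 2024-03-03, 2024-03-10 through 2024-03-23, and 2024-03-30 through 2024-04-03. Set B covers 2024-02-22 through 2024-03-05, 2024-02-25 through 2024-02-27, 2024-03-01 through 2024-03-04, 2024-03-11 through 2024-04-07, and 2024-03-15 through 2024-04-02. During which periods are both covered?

Merge the second list: 2024-02-22 through 2024-03-05, 2024-03-11 through 2024-04-07.
2024-02-15 through 2024-02-15 meets no B interval.
2024-02-27 through 2024-03-03 ∩ B → 2024-02-27 through 2024-03-03.
2024-03-10 through 2024-03-23 ∩ B → 2024-03-11 through 2024-03-23.
2024-03-30 through 2024-04-03 ∩ B → 2024-03-30 through 2024-04-03.

2024-02-27 through 2024-03-03, 2024-03-11 through 2024-03-23, 2024-03-30 through 2024-04-03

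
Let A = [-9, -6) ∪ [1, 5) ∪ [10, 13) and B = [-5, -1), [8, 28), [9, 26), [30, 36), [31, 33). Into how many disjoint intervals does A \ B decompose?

B, merged: [-5, -1), [8, 28), [30, 36).
A \ B = [-9, -6), [1, 5).
That is 2 disjoint pieces.

2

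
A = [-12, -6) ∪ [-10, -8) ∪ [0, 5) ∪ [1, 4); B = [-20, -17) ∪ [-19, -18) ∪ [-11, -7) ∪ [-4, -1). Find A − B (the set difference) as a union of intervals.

First set merges to [-12, -6), [0, 5).
Second set merges to [-20, -17), [-11, -7), [-4, -1).
[-12, -6) \ B = [-12, -11), [-7, -6).
[0, 5): nothing removed.

[-12, -11) ∪ [-7, -6) ∪ [0, 5)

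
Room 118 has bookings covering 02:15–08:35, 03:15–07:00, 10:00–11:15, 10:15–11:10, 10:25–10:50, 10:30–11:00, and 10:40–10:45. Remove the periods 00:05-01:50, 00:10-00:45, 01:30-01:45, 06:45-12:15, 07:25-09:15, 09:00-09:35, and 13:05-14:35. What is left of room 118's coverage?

A, merged: 02:15–08:35, 10:00–11:15.
B, merged: 00:05–01:50, 06:45–12:15, 13:05–14:35.
02:15–08:35 minus B → 02:15–06:45.
10:00–11:15: fully covered by B → removed.

02:15–06:45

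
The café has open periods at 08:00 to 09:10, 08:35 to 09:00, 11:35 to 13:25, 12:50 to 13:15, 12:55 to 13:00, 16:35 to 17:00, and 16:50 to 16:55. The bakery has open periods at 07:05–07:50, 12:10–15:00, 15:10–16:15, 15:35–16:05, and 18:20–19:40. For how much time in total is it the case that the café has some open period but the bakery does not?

First set merges to 08:00–09:10, 11:35–13:25, 16:35–17:00.
Second set merges to 07:05–07:50, 12:10–15:00, 15:10–16:15, 18:20–19:40.
A \ B = 08:00–09:10, 11:35–12:10, 16:35–17:00.
Total: 1 h 10 min + 35 min + 25 min = 2 h 10 min.

2 h 10 min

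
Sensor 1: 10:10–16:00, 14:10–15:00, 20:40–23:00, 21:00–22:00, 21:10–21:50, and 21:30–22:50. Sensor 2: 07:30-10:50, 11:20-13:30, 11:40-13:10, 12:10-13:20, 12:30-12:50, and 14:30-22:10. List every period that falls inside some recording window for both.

10:10–10:50, 11:20–13:30, 14:30–16:00, 20:40–22:10

First set merges to 10:10–16:00, 20:40–23:00.
Second set merges to 07:30–10:50, 11:20–13:30, 14:30–22:10.
10:10–16:00 meets the second set on 10:10–10:50, 11:20–13:30, 14:30–16:00.
20:40–23:00 meets the second set on 20:40–22:10.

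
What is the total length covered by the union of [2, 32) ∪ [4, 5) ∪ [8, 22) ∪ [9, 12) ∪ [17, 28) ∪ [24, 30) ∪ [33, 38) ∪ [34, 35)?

Merged: [2, 32), [33, 38).
Lengths: 30 + 5 = 35.

35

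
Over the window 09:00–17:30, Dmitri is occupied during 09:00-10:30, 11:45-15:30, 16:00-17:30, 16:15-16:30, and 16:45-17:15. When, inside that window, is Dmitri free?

The merged coverage is 09:00–10:30, 11:45–15:30, 16:00–17:30.
Uncovered inside 09:00–17:30: 10:30–11:45, 15:30–16:00.

10:30–11:45, 15:30–16:00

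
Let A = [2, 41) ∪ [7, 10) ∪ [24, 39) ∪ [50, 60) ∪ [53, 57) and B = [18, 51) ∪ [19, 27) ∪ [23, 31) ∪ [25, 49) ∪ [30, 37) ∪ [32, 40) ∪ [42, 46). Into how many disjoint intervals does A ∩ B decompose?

2

A, merged: [2, 41), [50, 60).
B, merged: [18, 51).
A ∩ B = [18, 41), [50, 51).
That is 2 disjoint pieces.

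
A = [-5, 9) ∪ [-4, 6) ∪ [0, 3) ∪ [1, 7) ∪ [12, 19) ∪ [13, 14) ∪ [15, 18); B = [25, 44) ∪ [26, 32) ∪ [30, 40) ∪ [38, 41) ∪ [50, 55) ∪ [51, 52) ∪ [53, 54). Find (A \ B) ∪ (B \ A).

[-5, 9) ∪ [12, 19) ∪ [25, 44) ∪ [50, 55)

A, merged: [-5, 9), [12, 19).
B, merged: [25, 44), [50, 55).
A but not B: [-5, 9), [12, 19).
B but not A: [25, 44), [50, 55).
Combining gives A △ B.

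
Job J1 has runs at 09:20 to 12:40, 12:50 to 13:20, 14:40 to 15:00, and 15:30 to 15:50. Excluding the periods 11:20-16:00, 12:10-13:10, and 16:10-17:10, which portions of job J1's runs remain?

09:20-11:20

Second set merges to 11:20-16:00, 16:10-17:10.
09:20-12:40 with B removed leaves 09:20-11:20.
12:50-13:20 lies entirely inside B → drops out.
14:40-15:00 lies entirely inside B → drops out.
15:30-15:50 lies entirely inside B → drops out.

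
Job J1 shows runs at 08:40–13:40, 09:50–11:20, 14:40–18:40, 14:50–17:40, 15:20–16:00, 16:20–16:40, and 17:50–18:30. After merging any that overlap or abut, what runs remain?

08:40-13:40, 14:40-18:40

09:50-11:20 overlaps/touches 08:40-13:40 → extend to 08:40-13:40.
14:40-18:40 is disjoint → start new block.
14:50-17:40 overlaps/touches 14:40-18:40 → extend to 14:40-18:40.
15:20-16:00 overlaps/touches 14:40-18:40 → extend to 14:40-18:40.
16:20-16:40 overlaps/touches 14:40-18:40 → extend to 14:40-18:40.
17:50-18:30 overlaps/touches 14:40-18:40 → extend to 14:40-18:40.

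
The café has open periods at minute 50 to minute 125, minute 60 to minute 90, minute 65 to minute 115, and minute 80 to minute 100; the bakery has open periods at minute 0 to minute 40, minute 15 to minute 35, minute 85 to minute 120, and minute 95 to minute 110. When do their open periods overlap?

Merge the first list: minute 50 to minute 125.
Merge the second list: minute 0 to minute 40, minute 85 to minute 120.
minute 50 to minute 125 ∩ B → minute 85 to minute 120.

minute 85 to minute 120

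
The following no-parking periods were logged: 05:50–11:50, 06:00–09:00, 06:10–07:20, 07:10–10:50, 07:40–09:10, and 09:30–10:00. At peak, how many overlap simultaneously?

4

Walk the sorted start/end points keeping a running depth.
The depth first hits 4 at 07:10.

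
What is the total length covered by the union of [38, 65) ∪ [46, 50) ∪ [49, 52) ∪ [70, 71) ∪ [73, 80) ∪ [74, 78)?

Merged: [38, 65), [70, 71), [73, 80).
Lengths: 27 + 1 + 7 = 35.

35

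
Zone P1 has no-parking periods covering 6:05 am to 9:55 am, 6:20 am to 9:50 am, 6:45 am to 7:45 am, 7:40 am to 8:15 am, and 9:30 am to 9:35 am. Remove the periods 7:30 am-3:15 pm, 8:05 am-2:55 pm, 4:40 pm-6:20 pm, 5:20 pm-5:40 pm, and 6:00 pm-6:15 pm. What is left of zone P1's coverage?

Merge the first list: 6:05 am–9:55 am.
Merge the second list: 7:30 am–3:15 pm, 4:40 pm–6:20 pm.
6:05 am–9:55 am minus B → 6:05 am–7:30 am.

6:05 am–7:30 am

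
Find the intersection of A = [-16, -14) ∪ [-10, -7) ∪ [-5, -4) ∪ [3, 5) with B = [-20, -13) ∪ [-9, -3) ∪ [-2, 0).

[-16, -14) ∪ [-9, -7) ∪ [-5, -4)

[-16, -14) overlaps B on [-16, -14).
[-10, -7) overlaps B on [-9, -7).
[-5, -4) overlaps B on [-5, -4).
[3, 5) falls entirely outside B.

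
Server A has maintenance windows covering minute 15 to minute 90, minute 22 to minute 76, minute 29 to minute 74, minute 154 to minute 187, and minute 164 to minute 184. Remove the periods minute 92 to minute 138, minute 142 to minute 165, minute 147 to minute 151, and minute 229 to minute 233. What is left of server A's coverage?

A, merged: minute 15 to minute 90, minute 154 to minute 187.
B, merged: minute 92 to minute 138, minute 142 to minute 165, minute 229 to minute 233.
minute 15 to minute 90: no B overlap → unchanged.
minute 154 to minute 187 minus B → minute 165 to minute 187.

minute 15 to minute 90, minute 165 to minute 187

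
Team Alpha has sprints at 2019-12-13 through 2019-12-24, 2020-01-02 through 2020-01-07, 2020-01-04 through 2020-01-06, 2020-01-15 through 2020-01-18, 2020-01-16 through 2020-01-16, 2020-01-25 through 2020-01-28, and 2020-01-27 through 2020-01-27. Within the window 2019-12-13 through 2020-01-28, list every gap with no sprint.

After merging, the occupied span is 2019-12-13 through 2019-12-24, 2020-01-02 through 2020-01-07, 2020-01-15 through 2020-01-18, 2020-01-25 through 2020-01-28.
Uncovered inside 2019-12-13 through 2020-01-28: 2019-12-25 through 2020-01-01, 2020-01-08 through 2020-01-14, 2020-01-19 through 2020-01-24.

2019-12-25 through 2020-01-01, 2020-01-08 through 2020-01-14, 2020-01-19 through 2020-01-24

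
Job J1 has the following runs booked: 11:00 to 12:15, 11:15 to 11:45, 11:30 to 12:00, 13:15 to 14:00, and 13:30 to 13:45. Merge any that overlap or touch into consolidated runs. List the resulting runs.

11:15-11:45 overlaps/touches 11:00-12:15 → extend to 11:00-12:15.
11:30-12:00 overlaps/touches 11:00-12:15 → extend to 11:00-12:15.
13:15-14:00 is disjoint → start new block.
13:30-13:45 overlaps/touches 13:15-14:00 → extend to 13:15-14:00.

11:00-12:15, 13:15-14:00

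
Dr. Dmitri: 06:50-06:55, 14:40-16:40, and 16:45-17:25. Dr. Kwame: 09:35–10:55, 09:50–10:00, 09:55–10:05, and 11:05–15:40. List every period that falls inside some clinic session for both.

14:40-15:40

Merge the second list: 09:35-10:55, 11:05-15:40.
06:50-06:55 meets no B interval.
14:40-16:40 ∩ B → 14:40-15:40.
16:45-17:25 meets no B interval.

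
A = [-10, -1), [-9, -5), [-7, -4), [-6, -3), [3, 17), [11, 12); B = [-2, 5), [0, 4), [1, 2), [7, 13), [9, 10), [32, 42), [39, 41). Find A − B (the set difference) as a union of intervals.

First set merges to [-10, -1), [3, 17).
Second set merges to [-2, 5), [7, 13), [32, 42).
[-10, -1) minus B → [-10, -2).
[3, 17) minus B → [5, 7), [13, 17).

[-10, -2) ∪ [5, 7) ∪ [13, 17)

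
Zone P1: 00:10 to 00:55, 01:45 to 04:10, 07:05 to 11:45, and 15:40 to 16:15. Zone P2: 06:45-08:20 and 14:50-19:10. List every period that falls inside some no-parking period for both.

07:05-08:20, 15:40-16:15

00:10-00:55 meets no B interval.
01:45-04:10 meets no B interval.
07:05-11:45 ∩ B → 07:05-08:20.
15:40-16:15 ∩ B → 15:40-16:15.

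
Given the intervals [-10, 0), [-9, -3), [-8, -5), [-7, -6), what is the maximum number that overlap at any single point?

Walk the sorted start/end points keeping a running depth.
The depth first hits 4 at -7.

4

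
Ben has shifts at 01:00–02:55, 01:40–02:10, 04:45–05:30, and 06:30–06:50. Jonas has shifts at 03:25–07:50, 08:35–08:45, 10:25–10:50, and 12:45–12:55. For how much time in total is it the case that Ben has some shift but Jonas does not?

A, merged: 01:00–02:55, 04:45–05:30, 06:30–06:50.
A \ B = 01:00–02:55.
Total: 1 h 55 min.

1 h 55 min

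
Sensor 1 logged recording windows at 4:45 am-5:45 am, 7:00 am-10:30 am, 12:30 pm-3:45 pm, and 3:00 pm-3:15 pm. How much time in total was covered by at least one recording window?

Merged: 4:45 am–5:45 am, 7:00 am–10:30 am, 12:30 pm–3:45 pm.
Lengths: 1 h + 3 h 30 min + 3 h 15 min = 7 h 45 min.

7 h 45 min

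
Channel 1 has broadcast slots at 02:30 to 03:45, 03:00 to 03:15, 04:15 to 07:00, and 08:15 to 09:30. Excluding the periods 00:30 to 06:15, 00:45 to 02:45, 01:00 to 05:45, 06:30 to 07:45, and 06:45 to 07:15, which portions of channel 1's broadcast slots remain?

06:15-06:30, 08:15-09:30

Merge the first list: 02:30-03:45, 04:15-07:00, 08:15-09:30.
Merge the second list: 00:30-06:15, 06:30-07:45.
02:30-03:45 lies entirely inside B → drops out.
04:15-07:00 with B removed leaves 06:15-06:30.
08:15-09:30 is untouched.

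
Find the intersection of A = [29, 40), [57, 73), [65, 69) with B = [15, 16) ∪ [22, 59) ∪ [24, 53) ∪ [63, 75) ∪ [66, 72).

A, merged: [29, 40), [57, 73).
B, merged: [15, 16), [22, 59), [63, 75).
[29, 40) overlaps B on [29, 40).
[57, 73) overlaps B on [57, 59), [63, 73).

[29, 40) ∪ [57, 59) ∪ [63, 73)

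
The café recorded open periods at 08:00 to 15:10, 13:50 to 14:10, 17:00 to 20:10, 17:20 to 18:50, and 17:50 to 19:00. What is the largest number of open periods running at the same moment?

3

Walk the sorted start/end points keeping a running depth.
The depth first hits 3 at 17:50.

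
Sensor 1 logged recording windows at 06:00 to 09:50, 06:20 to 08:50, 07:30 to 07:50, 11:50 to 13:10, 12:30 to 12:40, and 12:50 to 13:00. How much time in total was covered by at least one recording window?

5 h 10 min

Merged: 06:00–09:50, 11:50–13:10.
Lengths: 3 h 50 min + 1 h 20 min = 5 h 10 min.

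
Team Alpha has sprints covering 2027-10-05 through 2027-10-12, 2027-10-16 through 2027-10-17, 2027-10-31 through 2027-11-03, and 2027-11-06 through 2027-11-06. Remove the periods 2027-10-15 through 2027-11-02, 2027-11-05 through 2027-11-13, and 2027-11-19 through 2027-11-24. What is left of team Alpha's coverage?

2027-10-05 through 2027-10-12: nothing removed.
2027-10-16 through 2027-10-17: entirely removed.
2027-10-31 through 2027-11-03 \ B = 2027-11-03 through 2027-11-03.
2027-11-06 through 2027-11-06: entirely removed.

2027-10-05 through 2027-10-12, 2027-11-03 through 2027-11-03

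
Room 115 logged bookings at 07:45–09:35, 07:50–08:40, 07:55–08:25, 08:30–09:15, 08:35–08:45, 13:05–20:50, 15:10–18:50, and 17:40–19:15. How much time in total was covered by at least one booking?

9 h 35 min

Merged: 07:45-09:35, 13:05-20:50.
Lengths: 1 h 50 min + 7 h 45 min = 9 h 35 min.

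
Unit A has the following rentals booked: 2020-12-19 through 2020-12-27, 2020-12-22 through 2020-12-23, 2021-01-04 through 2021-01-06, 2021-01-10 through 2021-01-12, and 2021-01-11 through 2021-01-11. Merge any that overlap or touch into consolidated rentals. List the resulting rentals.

2020-12-19 through 2020-12-27, 2021-01-04 through 2021-01-06, 2021-01-10 through 2021-01-12

2020-12-22 through 2020-12-23 overlaps/touches 2020-12-19 through 2020-12-27 → extend to 2020-12-19 through 2020-12-27.
2021-01-04 through 2021-01-06 is disjoint → start new block.
2021-01-10 through 2021-01-12 is disjoint → start new block.
2021-01-11 through 2021-01-11 overlaps/touches 2021-01-10 through 2021-01-12 → extend to 2021-01-10 through 2021-01-12.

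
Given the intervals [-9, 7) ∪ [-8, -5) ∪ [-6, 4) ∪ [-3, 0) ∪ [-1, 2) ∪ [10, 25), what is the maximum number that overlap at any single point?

4

Sweep endpoints in order; track running count of active intervals.
Peak of 4 reached at -1.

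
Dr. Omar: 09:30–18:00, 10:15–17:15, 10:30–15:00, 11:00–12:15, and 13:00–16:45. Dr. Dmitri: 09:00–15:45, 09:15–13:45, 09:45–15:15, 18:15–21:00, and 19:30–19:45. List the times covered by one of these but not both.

09:00–09:30, 15:45–18:00, 18:15–21:00

A, merged: 09:30–18:00.
B, merged: 09:00–15:45, 18:15–21:00.
Only in the first: 15:45–18:00.
Only in the second: 09:00–09:30, 18:15–21:00.
Together these are the periods covered by exactly one.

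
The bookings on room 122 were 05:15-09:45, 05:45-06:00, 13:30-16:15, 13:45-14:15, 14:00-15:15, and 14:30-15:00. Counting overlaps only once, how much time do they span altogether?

7 h 15 min

Merged: 05:15–09:45, 13:30–16:15.
Lengths: 4 h 30 min + 2 h 45 min = 7 h 15 min.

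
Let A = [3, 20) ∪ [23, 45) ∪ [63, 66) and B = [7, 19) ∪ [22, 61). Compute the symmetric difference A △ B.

[3, 7) ∪ [19, 20) ∪ [22, 23) ∪ [45, 61) ∪ [63, 66)

A \ B = [3, 7), [19, 20), [63, 66).
B \ A = [22, 23), [45, 61).
Union of the two gives the symmetric difference.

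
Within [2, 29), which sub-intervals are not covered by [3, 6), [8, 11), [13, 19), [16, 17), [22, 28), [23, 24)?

[2, 3) ∪ [6, 8) ∪ [11, 13) ∪ [19, 22) ∪ [28, 29)

Covered (merged): [3, 6), [8, 11), [13, 19), [22, 28).
Complement within [2, 29): [2, 3), [6, 8), [11, 13), [19, 22), [28, 29).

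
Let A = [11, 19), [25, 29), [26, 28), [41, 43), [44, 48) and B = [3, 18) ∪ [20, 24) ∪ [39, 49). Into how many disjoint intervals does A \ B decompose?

First set merges to [11, 19), [25, 29), [41, 43), [44, 48).
A \ B = [18, 19), [25, 29).
That is 2 disjoint pieces.

2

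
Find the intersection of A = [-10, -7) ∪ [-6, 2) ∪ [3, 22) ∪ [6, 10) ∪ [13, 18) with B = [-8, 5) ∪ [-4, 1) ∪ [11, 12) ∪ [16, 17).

[-8, -7) ∪ [-6, 2) ∪ [3, 5) ∪ [11, 12) ∪ [16, 17)

Merge the first list: [-10, -7), [-6, 2), [3, 22).
Merge the second list: [-8, 5), [11, 12), [16, 17).
[-10, -7) ∩ B → [-8, -7).
[-6, 2) ∩ B → [-6, 2).
[3, 22) ∩ B → [3, 5), [11, 12), [16, 17).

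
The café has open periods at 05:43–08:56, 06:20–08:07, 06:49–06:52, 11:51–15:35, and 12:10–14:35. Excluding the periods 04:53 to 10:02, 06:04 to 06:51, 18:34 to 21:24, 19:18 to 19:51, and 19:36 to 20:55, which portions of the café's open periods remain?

11:51-15:35

A, merged: 05:43-08:56, 11:51-15:35.
B, merged: 04:53-10:02, 18:34-21:24.
05:43-08:56: fully covered by B → removed.
11:51-15:35: no B overlap → unchanged.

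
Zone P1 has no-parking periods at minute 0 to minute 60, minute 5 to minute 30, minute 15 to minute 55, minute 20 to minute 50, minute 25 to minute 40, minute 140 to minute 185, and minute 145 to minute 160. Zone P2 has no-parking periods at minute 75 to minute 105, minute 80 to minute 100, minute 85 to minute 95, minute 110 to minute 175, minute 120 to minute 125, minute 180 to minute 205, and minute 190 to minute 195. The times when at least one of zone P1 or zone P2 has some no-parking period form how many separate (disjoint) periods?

3

A, merged: minute 0 to minute 60, minute 140 to minute 185.
B, merged: minute 75 to minute 105, minute 110 to minute 175, minute 180 to minute 205.
A ∪ B = minute 0 to minute 60, minute 75 to minute 105, minute 110 to minute 205.
That is 3 disjoint pieces.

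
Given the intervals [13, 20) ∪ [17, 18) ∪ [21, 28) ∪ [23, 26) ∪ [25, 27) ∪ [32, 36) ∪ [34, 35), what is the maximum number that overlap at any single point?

3

At 25, 3 of the intervals are simultaneously active.
No point has more.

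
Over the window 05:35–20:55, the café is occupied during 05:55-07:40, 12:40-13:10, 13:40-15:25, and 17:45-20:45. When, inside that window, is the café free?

05:35-05:55, 07:40-12:40, 13:10-13:40, 15:25-17:45, 20:45-20:55

After merging, the occupied span is 05:55-07:40, 12:40-13:10, 13:40-15:25, 17:45-20:45.
Complement within 05:35-20:55: 05:35-05:55, 07:40-12:40, 13:10-13:40, 15:25-17:45, 20:45-20:55.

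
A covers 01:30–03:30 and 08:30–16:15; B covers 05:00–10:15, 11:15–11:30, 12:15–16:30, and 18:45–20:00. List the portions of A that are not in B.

01:30–03:30: nothing removed.
08:30–16:15 \ B = 10:15–11:15, 11:30–12:15.

01:30–03:30, 10:15–11:15, 11:30–12:15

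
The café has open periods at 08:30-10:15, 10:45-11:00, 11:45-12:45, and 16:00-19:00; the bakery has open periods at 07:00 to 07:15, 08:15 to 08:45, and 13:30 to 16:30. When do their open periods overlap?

08:30-10:15 overlaps B on 08:30-08:45.
10:45-11:00 falls entirely outside B.
11:45-12:45 falls entirely outside B.
16:00-19:00 overlaps B on 16:00-16:30.

08:30-08:45, 16:00-16:30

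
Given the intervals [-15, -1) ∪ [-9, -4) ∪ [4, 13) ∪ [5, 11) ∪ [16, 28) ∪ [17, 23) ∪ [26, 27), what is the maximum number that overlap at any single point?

Sweep endpoints in order; track running count of active intervals.
Peak of 2 reached at -9.

2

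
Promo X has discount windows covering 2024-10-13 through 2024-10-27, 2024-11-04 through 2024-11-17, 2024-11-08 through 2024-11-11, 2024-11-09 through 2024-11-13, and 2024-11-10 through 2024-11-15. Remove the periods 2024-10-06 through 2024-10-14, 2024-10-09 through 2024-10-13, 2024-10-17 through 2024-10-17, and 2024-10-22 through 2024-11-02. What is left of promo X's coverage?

2024-10-15 through 2024-10-16, 2024-10-18 through 2024-10-21, 2024-11-04 through 2024-11-17

First set merges to 2024-10-13 through 2024-10-27, 2024-11-04 through 2024-11-17.
Second set merges to 2024-10-06 through 2024-10-14, 2024-10-17 through 2024-10-17, 2024-10-22 through 2024-11-02.
2024-10-13 through 2024-10-27 \ B = 2024-10-15 through 2024-10-16, 2024-10-18 through 2024-10-21.
2024-11-04 through 2024-11-17: nothing removed.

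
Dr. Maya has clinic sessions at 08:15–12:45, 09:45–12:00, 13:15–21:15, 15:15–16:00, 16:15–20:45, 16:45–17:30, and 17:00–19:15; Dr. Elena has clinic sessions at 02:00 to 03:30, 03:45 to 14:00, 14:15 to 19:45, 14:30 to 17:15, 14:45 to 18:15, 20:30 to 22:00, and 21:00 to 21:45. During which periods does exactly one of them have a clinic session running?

First set merges to 08:15–12:45, 13:15–21:15.
Second set merges to 02:00–03:30, 03:45–14:00, 14:15–19:45, 20:30–22:00.
A but not B: 14:00–14:15, 19:45–20:30.
B but not A: 02:00–03:30, 03:45–08:15, 12:45–13:15, 21:15–22:00.
Combining gives A △ B.

02:00–03:30, 03:45–08:15, 12:45–13:15, 14:00–14:15, 19:45–20:30, 21:15–22:00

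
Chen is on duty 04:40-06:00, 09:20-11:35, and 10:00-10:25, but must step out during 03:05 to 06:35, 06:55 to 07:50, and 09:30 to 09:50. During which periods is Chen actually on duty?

First set merges to 04:40–06:00, 09:20–11:35.
04:40–06:00: fully covered by B → removed.
09:20–11:35 minus B → 09:20–09:30, 09:50–11:35.

09:20–09:30, 09:50–11:35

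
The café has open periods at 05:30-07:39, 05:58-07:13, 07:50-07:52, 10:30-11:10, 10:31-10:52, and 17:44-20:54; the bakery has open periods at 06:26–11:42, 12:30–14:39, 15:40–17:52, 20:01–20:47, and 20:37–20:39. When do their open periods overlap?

06:26–07:39, 07:50–07:52, 10:30–11:10, 17:44–17:52, 20:01–20:47

First set merges to 05:30–07:39, 07:50–07:52, 10:30–11:10, 17:44–20:54.
Second set merges to 06:26–11:42, 12:30–14:39, 15:40–17:52, 20:01–20:47.
05:30–07:39 ∩ B → 06:26–07:39.
07:50–07:52 ∩ B → 07:50–07:52.
10:30–11:10 ∩ B → 10:30–11:10.
17:44–20:54 ∩ B → 17:44–17:52, 20:01–20:47.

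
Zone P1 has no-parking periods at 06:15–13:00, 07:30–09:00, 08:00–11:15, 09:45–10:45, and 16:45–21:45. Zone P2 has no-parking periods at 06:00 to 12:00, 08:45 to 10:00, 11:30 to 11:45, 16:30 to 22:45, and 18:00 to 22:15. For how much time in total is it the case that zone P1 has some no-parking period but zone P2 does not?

1 h

A, merged: 06:15–13:00, 16:45–21:45.
B, merged: 06:00–12:00, 16:30–22:45.
A \ B = 12:00–13:00.
Total: 1 h.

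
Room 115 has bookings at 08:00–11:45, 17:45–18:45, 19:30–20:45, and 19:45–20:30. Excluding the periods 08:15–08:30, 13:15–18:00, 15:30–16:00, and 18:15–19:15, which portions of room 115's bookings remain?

First set merges to 08:00-11:45, 17:45-18:45, 19:30-20:45.
Second set merges to 08:15-08:30, 13:15-18:00, 18:15-19:15.
08:00-11:45 \ B = 08:00-08:15, 08:30-11:45.
17:45-18:45 \ B = 18:00-18:15.
19:30-20:45: nothing removed.

08:00-08:15, 08:30-11:45, 18:00-18:15, 19:30-20:45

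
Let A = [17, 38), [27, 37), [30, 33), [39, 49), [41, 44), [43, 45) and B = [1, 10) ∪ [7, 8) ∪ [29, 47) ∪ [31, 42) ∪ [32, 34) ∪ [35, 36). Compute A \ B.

First set merges to [17, 38), [39, 49).
Second set merges to [1, 10), [29, 47).
[17, 38) \ B = [17, 29).
[39, 49) \ B = [47, 49).

[17, 29) ∪ [47, 49)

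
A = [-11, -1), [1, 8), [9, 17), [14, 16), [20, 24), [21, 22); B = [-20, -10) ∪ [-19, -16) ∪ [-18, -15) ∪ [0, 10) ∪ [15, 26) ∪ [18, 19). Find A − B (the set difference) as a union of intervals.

[-10, -1) ∪ [10, 15)

A, merged: [-11, -1), [1, 8), [9, 17), [20, 24).
B, merged: [-20, -10), [0, 10), [15, 26).
[-11, -1) minus B → [-10, -1).
[1, 8): fully covered by B → removed.
[9, 17) minus B → [10, 15).
[20, 24): fully covered by B → removed.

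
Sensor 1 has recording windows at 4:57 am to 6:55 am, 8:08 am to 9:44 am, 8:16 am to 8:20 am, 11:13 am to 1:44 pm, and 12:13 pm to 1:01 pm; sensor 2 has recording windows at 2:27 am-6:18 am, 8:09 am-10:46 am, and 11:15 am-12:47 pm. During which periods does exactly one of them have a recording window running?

Merge the first list: 4:57 am-6:55 am, 8:08 am-9:44 am, 11:13 am-1:44 pm.
Only in the first: 6:18 am-6:55 am, 8:08 am-8:09 am, 11:13 am-11:15 am, 12:47 pm-1:44 pm.
Only in the second: 2:27 am-4:57 am, 9:44 am-10:46 am.
Together these are the periods covered by exactly one.

2:27 am-4:57 am, 6:18 am-6:55 am, 8:08 am-8:09 am, 9:44 am-10:46 am, 11:13 am-11:15 am, 12:47 pm-1:44 pm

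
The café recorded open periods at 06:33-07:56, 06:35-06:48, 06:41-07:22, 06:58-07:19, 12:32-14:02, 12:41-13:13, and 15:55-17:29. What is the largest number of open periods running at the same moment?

Walk the sorted start/end points keeping a running depth.
The depth first hits 3 at 06:41.

3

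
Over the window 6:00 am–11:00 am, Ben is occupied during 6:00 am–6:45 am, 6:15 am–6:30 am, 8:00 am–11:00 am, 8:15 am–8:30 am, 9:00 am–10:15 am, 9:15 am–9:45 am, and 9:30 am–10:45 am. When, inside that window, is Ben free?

The merged coverage is 6:00 am–6:45 am, 8:00 am–11:00 am.
Uncovered inside 6:00 am–11:00 am: 6:45 am–8:00 am.

6:45 am–8:00 am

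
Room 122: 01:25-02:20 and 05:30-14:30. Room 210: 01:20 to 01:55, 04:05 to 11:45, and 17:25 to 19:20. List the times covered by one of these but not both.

01:20-01:25, 01:55-02:20, 04:05-05:30, 11:45-14:30, 17:25-19:20

A but not B: 01:55-02:20, 11:45-14:30.
B but not A: 01:20-01:25, 04:05-05:30, 17:25-19:20.
Combining gives A △ B.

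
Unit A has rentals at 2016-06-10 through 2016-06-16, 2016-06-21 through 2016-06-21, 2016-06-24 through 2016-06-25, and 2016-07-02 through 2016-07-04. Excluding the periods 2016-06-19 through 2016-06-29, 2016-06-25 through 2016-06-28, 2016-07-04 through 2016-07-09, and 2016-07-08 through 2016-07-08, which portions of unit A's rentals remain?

Second set merges to 2016-06-19 through 2016-06-29, 2016-07-04 through 2016-07-09.
2016-06-10 through 2016-06-16 is untouched.
2016-06-21 through 2016-06-21 lies entirely inside B → drops out.
2016-06-24 through 2016-06-25 lies entirely inside B → drops out.
2016-07-02 through 2016-07-04 with B removed leaves 2016-07-02 through 2016-07-03.

2016-06-10 through 2016-06-16, 2016-07-02 through 2016-07-03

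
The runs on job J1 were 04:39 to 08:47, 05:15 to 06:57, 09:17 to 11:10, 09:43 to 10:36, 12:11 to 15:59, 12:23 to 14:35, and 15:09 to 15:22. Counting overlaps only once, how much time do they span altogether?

9 h 49 min

Merged: 04:39–08:47, 09:17–11:10, 12:11–15:59.
Lengths: 4 h 8 min + 1 h 53 min + 3 h 48 min = 9 h 49 min.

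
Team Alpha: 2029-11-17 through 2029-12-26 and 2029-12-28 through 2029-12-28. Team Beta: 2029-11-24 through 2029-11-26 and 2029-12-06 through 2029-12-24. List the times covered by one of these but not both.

A but not B: 2029-11-17 through 2029-11-23, 2029-11-27 through 2029-12-05, 2029-12-25 through 2029-12-26, 2029-12-28 through 2029-12-28.
B but not A: none.
Combining gives A △ B.

2029-11-17 through 2029-11-23, 2029-11-27 through 2029-12-05, 2029-12-25 through 2029-12-26, 2029-12-28 through 2029-12-28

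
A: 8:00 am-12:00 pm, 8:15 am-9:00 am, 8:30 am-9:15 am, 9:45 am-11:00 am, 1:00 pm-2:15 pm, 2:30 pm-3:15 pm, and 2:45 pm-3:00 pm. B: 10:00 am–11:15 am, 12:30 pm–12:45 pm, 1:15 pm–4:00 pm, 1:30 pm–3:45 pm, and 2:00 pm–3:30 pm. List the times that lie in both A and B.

A, merged: 8:00 am–12:00 pm, 1:00 pm–2:15 pm, 2:30 pm–3:15 pm.
B, merged: 10:00 am–11:15 am, 12:30 pm–12:45 pm, 1:15 pm–4:00 pm.
8:00 am–12:00 pm meets the second set on 10:00 am–11:15 am.
1:00 pm–2:15 pm meets the second set on 1:15 pm–2:15 pm.
2:30 pm–3:15 pm meets the second set on 2:30 pm–3:15 pm.

10:00 am–11:15 am, 1:15 pm–2:15 pm, 2:30 pm–3:15 pm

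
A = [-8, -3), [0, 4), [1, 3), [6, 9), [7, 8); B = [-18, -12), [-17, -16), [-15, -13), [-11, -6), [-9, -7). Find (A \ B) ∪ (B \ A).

Merge the first list: [-8, -3), [0, 4), [6, 9).
Merge the second list: [-18, -12), [-11, -6).
A \ B = [-6, -3), [0, 4), [6, 9).
B \ A = [-18, -12), [-11, -8).
Union of the two gives the symmetric difference.

[-18, -12) ∪ [-11, -8) ∪ [-6, -3) ∪ [0, 4) ∪ [6, 9)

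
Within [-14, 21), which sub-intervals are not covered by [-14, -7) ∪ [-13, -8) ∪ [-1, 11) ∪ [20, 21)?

[-7, -1) ∪ [11, 20)

After merging, the occupied span is [-14, -7), [-1, 11), [20, 21).
Uncovered inside [-14, 21): [-7, -1), [11, 20).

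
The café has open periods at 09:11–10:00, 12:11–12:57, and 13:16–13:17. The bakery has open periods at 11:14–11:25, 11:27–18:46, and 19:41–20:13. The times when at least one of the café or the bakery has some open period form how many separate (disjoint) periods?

4

A ∪ B = 09:11-10:00, 11:14-11:25, 11:27-18:46, 19:41-20:13.
That is 4 disjoint pieces.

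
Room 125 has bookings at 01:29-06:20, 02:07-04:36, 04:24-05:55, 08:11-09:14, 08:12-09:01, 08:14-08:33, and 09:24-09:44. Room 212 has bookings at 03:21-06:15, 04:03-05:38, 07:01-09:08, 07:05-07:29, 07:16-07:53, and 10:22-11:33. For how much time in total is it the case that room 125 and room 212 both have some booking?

3 h 51 min

A, merged: 01:29–06:20, 08:11–09:14, 09:24–09:44.
B, merged: 03:21–06:15, 07:01–09:08, 10:22–11:33.
A ∩ B = 03:21–06:15, 08:11–09:08.
Total: 2 h 54 min + 57 min = 3 h 51 min.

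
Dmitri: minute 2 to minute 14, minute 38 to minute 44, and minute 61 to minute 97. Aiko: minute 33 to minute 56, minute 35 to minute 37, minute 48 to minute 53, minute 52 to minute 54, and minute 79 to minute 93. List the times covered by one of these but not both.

minute 2 to minute 14, minute 33 to minute 38, minute 44 to minute 56, minute 61 to minute 79, minute 93 to minute 97

Merge the second list: minute 33 to minute 56, minute 79 to minute 93.
A \ B = minute 2 to minute 14, minute 61 to minute 79, minute 93 to minute 97.
B \ A = minute 33 to minute 38, minute 44 to minute 56.
Union of the two gives the symmetric difference.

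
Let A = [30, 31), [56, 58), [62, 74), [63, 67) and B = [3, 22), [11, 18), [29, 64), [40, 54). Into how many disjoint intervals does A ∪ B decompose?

2

A, merged: [30, 31), [56, 58), [62, 74).
B, merged: [3, 22), [29, 64).
A ∪ B = [3, 22), [29, 74).
That is 2 disjoint pieces.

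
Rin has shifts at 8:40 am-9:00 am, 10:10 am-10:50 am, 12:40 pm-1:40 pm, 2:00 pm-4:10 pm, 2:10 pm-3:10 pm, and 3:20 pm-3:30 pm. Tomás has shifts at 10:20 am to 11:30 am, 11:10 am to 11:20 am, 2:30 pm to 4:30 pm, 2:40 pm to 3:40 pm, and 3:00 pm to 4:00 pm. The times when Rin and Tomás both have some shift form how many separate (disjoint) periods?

Merge the first list: 8:40 am-9:00 am, 10:10 am-10:50 am, 12:40 pm-1:40 pm, 2:00 pm-4:10 pm.
Merge the second list: 10:20 am-11:30 am, 2:30 pm-4:30 pm.
A ∩ B = 10:20 am-10:50 am, 2:30 pm-4:10 pm.
That is 2 disjoint pieces.

2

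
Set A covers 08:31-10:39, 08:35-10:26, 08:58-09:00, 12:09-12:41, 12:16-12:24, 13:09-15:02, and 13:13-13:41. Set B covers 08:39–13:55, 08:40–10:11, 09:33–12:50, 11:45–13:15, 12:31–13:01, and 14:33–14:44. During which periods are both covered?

08:39–10:39, 12:09–12:41, 13:09–13:55, 14:33–14:44

A, merged: 08:31–10:39, 12:09–12:41, 13:09–15:02.
B, merged: 08:39–13:55, 14:33–14:44.
08:31–10:39 overlaps B on 08:39–10:39.
12:09–12:41 overlaps B on 12:09–12:41.
13:09–15:02 overlaps B on 13:09–13:55, 14:33–14:44.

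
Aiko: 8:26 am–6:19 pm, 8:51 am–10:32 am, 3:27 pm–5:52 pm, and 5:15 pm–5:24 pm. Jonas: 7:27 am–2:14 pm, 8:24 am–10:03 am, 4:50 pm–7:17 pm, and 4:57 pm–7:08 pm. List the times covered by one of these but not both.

Merge the first list: 8:26 am–6:19 pm.
Merge the second list: 7:27 am–2:14 pm, 4:50 pm–7:17 pm.
A \ B = 2:14 pm–4:50 pm.
B \ A = 7:27 am–8:26 am, 6:19 pm–7:17 pm.
Union of the two gives the symmetric difference.

7:27 am–8:26 am, 2:14 pm–4:50 pm, 6:19 pm–7:17 pm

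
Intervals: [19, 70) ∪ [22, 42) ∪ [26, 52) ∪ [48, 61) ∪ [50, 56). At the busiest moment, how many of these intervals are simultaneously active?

Sweep endpoints in order; track running count of active intervals.
Peak of 4 reached at 50.

4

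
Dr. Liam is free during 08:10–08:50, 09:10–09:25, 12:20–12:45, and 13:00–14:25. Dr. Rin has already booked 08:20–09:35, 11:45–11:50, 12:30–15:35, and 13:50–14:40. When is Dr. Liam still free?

Second set merges to 08:20–09:35, 11:45–11:50, 12:30–15:35.
08:10–08:50 with B removed leaves 08:10–08:20.
09:10–09:25 lies entirely inside B → drops out.
12:20–12:45 with B removed leaves 12:20–12:30.
13:00–14:25 lies entirely inside B → drops out.

08:10–08:20, 12:20–12:30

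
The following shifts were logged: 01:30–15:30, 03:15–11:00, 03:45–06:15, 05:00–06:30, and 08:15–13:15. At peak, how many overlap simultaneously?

4

Walk the sorted start/end points keeping a running depth.
The depth first hits 4 at 05:00.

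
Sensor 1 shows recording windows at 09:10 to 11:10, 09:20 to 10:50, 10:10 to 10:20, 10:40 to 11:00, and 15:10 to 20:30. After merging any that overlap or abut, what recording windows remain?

09:10–11:10, 15:10–20:30

09:20–10:50 overlaps/touches 09:10–11:10 → extend to 09:10–11:10.
10:10–10:20 overlaps/touches 09:10–11:10 → extend to 09:10–11:10.
10:40–11:00 overlaps/touches 09:10–11:10 → extend to 09:10–11:10.
15:10–20:30 is disjoint → start new block.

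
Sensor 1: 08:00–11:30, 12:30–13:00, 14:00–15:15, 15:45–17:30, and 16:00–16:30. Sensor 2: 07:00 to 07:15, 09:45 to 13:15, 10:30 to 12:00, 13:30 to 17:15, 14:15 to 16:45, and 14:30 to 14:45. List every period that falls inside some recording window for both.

09:45-11:30, 12:30-13:00, 14:00-15:15, 15:45-17:15

First set merges to 08:00-11:30, 12:30-13:00, 14:00-15:15, 15:45-17:30.
Second set merges to 07:00-07:15, 09:45-13:15, 13:30-17:15.
08:00-11:30 meets the second set on 09:45-11:30.
12:30-13:00 meets the second set on 12:30-13:00.
14:00-15:15 meets the second set on 14:00-15:15.
15:45-17:30 meets the second set on 15:45-17:15.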